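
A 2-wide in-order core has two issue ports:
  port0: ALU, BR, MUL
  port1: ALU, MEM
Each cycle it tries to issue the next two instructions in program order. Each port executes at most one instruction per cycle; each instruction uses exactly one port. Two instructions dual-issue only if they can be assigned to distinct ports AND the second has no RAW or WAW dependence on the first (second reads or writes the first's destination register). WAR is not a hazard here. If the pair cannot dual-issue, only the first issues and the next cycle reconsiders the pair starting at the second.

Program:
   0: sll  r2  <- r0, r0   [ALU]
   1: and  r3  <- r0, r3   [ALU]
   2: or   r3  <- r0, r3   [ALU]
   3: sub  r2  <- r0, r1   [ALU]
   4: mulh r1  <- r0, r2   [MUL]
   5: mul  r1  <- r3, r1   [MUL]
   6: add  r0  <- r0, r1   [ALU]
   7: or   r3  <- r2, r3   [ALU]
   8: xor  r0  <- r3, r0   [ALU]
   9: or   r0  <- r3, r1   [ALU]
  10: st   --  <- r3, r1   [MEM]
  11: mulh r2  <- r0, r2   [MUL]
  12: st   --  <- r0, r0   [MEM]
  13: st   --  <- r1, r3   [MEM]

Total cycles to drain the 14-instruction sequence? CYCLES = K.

CYCLES = 9

0. sll.ALU/and.ALU @i0,i1  | pair
1. or.ALU/sub.ALU @i2,i3  | pair
2. mulh.MUL @i4  | no-port MUL/MUL
3. mul.MUL @i5  | RAW r1
4. add.ALU/or.ALU @i6,i7  | pair
5. xor.ALU @i8  | WAW r0
6. or.ALU/st.MEM @i9,i10  | pair
7. mulh.MUL/st.MEM @i11,i12  | pair
8. st.MEM @i13  | tail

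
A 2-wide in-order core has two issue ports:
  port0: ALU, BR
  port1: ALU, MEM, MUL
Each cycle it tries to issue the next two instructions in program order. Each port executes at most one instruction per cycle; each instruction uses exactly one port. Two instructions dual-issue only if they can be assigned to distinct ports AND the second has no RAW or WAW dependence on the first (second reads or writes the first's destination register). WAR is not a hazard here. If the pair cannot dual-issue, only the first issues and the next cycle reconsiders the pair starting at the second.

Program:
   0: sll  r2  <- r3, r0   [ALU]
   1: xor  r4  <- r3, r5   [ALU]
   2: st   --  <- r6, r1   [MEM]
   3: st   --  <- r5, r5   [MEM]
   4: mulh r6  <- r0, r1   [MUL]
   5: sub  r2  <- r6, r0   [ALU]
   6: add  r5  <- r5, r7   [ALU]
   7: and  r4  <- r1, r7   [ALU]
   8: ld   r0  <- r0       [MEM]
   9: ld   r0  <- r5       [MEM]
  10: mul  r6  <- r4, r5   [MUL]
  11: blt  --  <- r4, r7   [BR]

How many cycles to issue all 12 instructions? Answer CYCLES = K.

[0] i0/i1  sll.ALU xor.ALU  -- dual
[1] i2  st.MEM  -- no-port MEM/MEM
[2] i3  st.MEM  -- no-port MEM/MUL
[3] i4  mulh.MUL  -- RAW r6
[4] i5/i6  sub.ALU add.ALU  -- dual
[5] i7/i8  and.ALU ld.MEM  -- dual
[6] i9  ld.MEM  -- no-port MEM/MUL
[7] i10/i11  mul.MUL blt.BR  -- dual

CYCLES = 8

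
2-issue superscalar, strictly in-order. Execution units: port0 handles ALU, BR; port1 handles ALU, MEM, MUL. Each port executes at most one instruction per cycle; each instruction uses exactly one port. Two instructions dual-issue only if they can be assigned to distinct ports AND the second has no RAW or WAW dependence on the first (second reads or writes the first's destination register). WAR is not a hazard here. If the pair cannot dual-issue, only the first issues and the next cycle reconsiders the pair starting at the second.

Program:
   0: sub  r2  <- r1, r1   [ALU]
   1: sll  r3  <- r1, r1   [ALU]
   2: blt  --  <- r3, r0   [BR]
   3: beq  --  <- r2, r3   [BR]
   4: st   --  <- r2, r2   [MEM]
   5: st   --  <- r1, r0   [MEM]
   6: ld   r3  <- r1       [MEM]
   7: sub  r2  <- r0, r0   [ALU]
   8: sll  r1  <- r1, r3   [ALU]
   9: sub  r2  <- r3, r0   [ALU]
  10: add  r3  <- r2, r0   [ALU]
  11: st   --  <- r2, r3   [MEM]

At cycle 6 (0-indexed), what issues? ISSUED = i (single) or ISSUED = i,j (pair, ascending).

  cy0 -> i0/i1 (sub;sll) pair
  cy1 -> i2 (blt) no-port BR/BR
  cy2 -> i3/i4 (beq;st) pair
  cy3 -> i5 (st) no-port MEM/MEM
  cy4 -> i6/i7 (ld;sub) pair
  cy5 -> i8/i9 (sll;sub) pair
  cy6 -> i10 (add) RAW r3
  cy7 -> i11 (st) tail

ISSUED = 10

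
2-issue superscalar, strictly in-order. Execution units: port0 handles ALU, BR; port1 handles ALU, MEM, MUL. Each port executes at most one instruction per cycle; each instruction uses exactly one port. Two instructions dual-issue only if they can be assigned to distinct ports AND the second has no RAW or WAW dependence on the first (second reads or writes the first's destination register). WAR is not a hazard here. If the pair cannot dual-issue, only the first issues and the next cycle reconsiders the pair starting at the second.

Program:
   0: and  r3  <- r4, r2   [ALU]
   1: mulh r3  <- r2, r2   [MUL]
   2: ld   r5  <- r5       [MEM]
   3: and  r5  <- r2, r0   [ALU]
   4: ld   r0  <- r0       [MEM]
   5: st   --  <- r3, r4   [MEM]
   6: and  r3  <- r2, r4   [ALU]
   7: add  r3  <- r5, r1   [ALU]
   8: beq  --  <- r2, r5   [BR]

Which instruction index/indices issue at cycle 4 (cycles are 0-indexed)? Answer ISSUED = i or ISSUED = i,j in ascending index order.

ISSUED = 5,6

#0 head=0: and i0 WAW r3
#1 head=1: mulh i1 no-port MUL/MEM
#2 head=2: ld i2 WAW r5
#3 head=3: and/ld i3/i4 pair
#4 head=5: st/and i5/i6 pair
#5 head=7: add/beq i7/i8 pair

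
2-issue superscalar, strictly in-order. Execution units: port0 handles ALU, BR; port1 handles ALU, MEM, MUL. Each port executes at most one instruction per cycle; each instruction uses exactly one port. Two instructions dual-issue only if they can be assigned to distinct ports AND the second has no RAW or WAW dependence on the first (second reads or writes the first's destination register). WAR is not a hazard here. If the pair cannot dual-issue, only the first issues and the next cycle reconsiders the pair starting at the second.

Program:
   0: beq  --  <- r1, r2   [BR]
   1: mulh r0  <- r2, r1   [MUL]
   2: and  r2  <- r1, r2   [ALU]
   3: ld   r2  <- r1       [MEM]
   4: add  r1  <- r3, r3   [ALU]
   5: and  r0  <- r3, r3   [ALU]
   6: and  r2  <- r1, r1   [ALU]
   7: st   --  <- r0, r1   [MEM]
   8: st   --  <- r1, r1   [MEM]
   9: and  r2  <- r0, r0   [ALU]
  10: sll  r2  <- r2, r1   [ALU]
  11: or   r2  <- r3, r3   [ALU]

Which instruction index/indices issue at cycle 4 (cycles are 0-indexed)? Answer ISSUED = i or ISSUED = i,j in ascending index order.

ISSUED = 7

  cy0 -> i0+i1 (beq.BR+mulh.MUL) dual
  cy1 -> i2 (and.ALU) WAW r2
  cy2 -> i3+i4 (ld.MEM+add.ALU) dual
  cy3 -> i5+i6 (and.ALU+and.ALU) dual
  cy4 -> i7 (st.MEM) no-port MEM/MEM
  cy5 -> i8+i9 (st.MEM+and.ALU) dual
  cy6 -> i10 (sll.ALU) WAW r2
  cy7 -> i11 (or.ALU) tail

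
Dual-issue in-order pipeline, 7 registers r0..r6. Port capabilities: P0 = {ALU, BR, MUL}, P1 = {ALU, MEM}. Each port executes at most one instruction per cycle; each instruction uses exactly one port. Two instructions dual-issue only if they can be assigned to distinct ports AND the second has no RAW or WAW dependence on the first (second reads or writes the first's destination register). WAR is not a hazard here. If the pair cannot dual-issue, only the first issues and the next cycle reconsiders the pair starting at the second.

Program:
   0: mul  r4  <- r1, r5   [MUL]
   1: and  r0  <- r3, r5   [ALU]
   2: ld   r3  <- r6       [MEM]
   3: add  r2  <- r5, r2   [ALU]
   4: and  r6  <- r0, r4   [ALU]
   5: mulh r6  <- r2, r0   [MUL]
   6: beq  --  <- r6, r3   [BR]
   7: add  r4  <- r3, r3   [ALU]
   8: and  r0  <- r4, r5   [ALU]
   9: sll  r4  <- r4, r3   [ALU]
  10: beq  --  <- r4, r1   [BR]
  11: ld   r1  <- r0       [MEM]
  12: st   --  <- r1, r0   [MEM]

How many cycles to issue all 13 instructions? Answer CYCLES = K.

#0 head=0: mul and i0+i1 pair
#1 head=2: ld add i2+i3 pair
#2 head=4: and i4 WAW r6
#3 head=5: mulh i5 no-port MUL/BR
#4 head=6: beq add i6+i7 pair
#5 head=8: and sll i8+i9 pair
#6 head=10: beq ld i10+i11 pair
#7 head=12: st i12 tail

CYCLES = 8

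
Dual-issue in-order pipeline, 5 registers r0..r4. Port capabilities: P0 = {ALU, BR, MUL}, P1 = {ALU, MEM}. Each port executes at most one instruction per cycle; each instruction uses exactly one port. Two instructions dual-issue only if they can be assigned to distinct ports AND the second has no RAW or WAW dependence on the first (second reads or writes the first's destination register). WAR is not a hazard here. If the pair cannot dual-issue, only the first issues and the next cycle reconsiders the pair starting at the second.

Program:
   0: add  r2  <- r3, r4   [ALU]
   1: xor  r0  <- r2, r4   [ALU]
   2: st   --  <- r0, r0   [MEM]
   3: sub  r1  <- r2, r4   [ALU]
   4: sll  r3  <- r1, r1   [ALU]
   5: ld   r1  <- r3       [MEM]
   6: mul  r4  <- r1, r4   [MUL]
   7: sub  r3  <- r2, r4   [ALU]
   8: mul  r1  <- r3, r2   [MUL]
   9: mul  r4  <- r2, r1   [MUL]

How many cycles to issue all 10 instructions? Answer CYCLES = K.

c0: i0 add.ALU  RAW r2
c1: i1 xor.ALU  RAW r0
c2: i2+i3 st.MEM+sub.ALU  2-wide
c3: i4 sll.ALU  RAW r3
c4: i5 ld.MEM  RAW r1
c5: i6 mul.MUL  RAW r4
c6: i7 sub.ALU  RAW r3
c7: i8 mul.MUL  no-port MUL/MUL
c8: i9 mul.MUL  tail

CYCLES = 9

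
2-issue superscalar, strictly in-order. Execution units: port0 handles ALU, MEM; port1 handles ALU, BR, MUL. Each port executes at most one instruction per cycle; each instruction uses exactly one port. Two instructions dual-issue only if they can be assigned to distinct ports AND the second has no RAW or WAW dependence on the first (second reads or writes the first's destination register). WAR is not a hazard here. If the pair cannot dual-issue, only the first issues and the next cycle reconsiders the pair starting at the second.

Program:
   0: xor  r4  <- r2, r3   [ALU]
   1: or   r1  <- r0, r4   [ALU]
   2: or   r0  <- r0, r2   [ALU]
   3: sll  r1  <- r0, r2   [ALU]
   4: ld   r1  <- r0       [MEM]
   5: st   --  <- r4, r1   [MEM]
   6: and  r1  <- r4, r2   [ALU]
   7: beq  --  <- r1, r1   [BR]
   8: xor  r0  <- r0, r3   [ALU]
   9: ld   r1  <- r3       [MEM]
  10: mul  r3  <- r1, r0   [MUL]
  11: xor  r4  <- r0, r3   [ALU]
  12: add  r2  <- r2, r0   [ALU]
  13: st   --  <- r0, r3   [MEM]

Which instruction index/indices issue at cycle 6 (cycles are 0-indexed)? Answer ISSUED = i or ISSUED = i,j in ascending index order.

ISSUED = 9

0. xor @i0  | RAW r4
1. or;or @i1/i2  | pair
2. sll @i3  | WAW r1
3. ld @i4  | no-port MEM/MEM
4. st;and @i5/i6  | pair
5. beq;xor @i7/i8  | pair
6. ld @i9  | RAW r1
7. mul @i10  | RAW r3
8. xor;add @i11/i12  | pair
9. st @i13  | tail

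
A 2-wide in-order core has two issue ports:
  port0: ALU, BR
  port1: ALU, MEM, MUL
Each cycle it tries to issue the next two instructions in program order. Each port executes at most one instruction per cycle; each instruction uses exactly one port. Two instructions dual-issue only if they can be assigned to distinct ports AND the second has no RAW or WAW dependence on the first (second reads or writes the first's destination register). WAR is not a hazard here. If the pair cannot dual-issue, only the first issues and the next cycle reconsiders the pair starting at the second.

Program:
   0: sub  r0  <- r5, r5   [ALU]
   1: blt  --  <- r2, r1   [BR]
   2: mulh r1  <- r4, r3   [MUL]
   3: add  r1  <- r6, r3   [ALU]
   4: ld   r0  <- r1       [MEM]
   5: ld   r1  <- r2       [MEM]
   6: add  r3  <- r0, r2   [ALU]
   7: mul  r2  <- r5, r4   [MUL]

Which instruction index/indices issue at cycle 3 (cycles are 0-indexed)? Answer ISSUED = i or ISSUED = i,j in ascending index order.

ISSUED = 4

#0 head=0: sub;blt i0,i1 pair
#1 head=2: mulh i2 WAW r1
#2 head=3: add i3 RAW r1
#3 head=4: ld i4 no-port MEM/MEM
#4 head=5: ld;add i5,i6 pair
#5 head=7: mul i7 tail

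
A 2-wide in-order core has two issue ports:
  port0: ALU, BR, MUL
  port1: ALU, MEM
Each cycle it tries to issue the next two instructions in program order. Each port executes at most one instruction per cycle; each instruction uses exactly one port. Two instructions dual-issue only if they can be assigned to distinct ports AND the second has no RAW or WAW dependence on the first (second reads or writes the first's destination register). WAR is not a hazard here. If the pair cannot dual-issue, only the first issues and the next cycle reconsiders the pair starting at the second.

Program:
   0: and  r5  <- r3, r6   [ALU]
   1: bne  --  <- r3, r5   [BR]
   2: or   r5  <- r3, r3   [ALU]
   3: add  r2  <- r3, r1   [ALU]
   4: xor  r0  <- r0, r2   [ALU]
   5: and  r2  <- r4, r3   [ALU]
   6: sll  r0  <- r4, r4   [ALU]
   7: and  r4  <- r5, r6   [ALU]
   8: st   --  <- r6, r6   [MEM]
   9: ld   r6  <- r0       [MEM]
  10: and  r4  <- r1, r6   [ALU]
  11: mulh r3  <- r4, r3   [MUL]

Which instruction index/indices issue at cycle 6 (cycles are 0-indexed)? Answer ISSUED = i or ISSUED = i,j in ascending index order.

#0 head=0: and.ALU i0 RAW r5
#1 head=1: bne.BR/or.ALU i1,i2 2-wide
#2 head=3: add.ALU i3 RAW r2
#3 head=4: xor.ALU/and.ALU i4,i5 2-wide
#4 head=6: sll.ALU/and.ALU i6,i7 2-wide
#5 head=8: st.MEM i8 no-port MEM/MEM
#6 head=9: ld.MEM i9 RAW r6
#7 head=10: and.ALU i10 RAW r4
#8 head=11: mulh.MUL i11 tail

ISSUED = 9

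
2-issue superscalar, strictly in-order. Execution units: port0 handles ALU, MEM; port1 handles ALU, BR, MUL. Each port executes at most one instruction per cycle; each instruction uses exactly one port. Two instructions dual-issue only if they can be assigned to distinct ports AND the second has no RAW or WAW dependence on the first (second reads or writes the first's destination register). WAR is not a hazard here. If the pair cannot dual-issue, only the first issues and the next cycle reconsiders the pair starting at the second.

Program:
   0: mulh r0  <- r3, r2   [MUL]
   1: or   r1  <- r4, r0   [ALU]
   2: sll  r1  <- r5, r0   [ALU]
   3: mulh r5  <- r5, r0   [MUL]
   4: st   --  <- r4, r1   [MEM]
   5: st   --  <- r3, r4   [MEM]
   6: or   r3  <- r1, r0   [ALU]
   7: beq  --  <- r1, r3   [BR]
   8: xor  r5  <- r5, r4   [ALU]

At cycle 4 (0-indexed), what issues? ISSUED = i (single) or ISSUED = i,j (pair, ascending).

c0: i0 mulh.MUL  RAW r0
c1: i1 or.ALU  WAW r1
c2: i2/i3 sll.ALU mulh.MUL  dual
c3: i4 st.MEM  no-port MEM/MEM
c4: i5/i6 st.MEM or.ALU  dual
c5: i7/i8 beq.BR xor.ALU  dual

ISSUED = 5,6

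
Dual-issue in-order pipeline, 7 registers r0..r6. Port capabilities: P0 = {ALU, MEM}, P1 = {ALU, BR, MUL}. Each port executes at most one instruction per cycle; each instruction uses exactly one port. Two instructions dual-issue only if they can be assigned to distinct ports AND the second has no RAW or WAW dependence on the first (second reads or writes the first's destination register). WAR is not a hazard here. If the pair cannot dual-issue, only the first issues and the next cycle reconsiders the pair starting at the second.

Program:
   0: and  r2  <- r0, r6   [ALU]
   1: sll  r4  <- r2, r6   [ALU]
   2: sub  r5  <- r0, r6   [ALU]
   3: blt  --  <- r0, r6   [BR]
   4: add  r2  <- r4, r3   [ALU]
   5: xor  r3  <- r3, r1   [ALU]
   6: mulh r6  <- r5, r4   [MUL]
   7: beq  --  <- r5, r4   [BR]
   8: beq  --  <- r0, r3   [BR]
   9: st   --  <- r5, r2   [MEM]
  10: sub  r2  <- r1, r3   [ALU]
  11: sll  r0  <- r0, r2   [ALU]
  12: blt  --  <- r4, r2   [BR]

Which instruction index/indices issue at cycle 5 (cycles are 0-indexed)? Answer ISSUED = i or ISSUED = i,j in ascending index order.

[0] i0  and  -- RAW r2
[1] i1&i2  sll;sub  -- pair
[2] i3&i4  blt;add  -- pair
[3] i5&i6  xor;mulh  -- pair
[4] i7  beq  -- no-port BR/BR
[5] i8&i9  beq;st  -- pair
[6] i10  sub  -- RAW r2
[7] i11&i12  sll;blt  -- pair

ISSUED = 8,9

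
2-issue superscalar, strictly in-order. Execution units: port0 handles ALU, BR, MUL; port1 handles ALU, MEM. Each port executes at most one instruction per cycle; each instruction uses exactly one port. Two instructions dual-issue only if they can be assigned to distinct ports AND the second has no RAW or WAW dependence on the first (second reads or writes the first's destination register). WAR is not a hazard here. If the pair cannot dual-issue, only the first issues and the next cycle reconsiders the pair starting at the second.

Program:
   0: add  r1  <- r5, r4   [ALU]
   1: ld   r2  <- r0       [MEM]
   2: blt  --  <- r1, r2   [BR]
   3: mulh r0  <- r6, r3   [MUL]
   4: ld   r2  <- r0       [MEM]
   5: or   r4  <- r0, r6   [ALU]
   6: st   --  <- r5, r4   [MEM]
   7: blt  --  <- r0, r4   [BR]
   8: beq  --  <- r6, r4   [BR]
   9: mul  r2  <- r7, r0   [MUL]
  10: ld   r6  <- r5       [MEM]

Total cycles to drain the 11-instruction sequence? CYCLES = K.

[0] i0+i1  add.ALU ld.MEM  -- pair
[1] i2  blt.BR  -- no-port BR/MUL
[2] i3  mulh.MUL  -- RAW r0
[3] i4+i5  ld.MEM or.ALU  -- pair
[4] i6+i7  st.MEM blt.BR  -- pair
[5] i8  beq.BR  -- no-port BR/MUL
[6] i9+i10  mul.MUL ld.MEM  -- pair

CYCLES = 7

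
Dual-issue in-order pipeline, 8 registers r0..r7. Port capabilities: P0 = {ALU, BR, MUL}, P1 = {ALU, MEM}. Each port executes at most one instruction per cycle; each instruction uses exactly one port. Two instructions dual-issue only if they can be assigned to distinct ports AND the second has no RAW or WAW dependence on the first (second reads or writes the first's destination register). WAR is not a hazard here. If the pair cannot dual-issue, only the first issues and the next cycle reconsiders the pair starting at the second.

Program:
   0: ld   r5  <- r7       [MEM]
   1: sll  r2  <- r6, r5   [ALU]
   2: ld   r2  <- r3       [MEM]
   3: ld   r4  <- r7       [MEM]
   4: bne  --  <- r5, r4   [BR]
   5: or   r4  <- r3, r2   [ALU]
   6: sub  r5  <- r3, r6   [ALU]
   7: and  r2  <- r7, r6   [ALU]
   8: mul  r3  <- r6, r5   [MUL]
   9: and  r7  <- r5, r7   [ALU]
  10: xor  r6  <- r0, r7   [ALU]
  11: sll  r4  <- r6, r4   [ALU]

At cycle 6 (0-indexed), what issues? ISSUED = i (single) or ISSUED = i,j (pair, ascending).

ISSUED = 8,9

t=0 i0:ld.MEM ; RAW r5
t=1 i1:sll.ALU ; WAW r2
t=2 i2:ld.MEM ; no-port MEM/MEM
t=3 i3:ld.MEM ; RAW r4
t=4 i4/i5:bne.BR+or.ALU ; pair
t=5 i6/i7:sub.ALU+and.ALU ; pair
t=6 i8/i9:mul.MUL+and.ALU ; pair
t=7 i10:xor.ALU ; RAW r6
t=8 i11:sll.ALU ; tail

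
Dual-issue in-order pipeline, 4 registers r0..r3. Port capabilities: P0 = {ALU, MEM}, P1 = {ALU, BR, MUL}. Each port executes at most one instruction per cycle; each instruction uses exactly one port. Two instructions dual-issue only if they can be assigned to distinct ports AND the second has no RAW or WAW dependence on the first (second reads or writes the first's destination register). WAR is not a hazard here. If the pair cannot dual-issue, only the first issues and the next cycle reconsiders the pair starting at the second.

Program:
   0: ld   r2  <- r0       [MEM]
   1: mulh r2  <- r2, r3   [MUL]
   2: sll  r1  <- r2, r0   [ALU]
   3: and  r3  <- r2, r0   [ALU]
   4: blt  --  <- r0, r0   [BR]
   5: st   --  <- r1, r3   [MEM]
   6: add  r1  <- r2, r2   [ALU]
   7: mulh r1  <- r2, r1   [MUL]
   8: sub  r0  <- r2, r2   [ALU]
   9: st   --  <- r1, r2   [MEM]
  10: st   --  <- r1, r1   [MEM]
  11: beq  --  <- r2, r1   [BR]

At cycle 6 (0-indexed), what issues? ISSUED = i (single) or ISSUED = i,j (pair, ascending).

ISSUED = 9

[0] i0  ld  -- RAW+WAW r2
[1] i1  mulh  -- RAW r2
[2] i2,i3  sll;and  -- dual
[3] i4,i5  blt;st  -- dual
[4] i6  add  -- RAW+WAW r1
[5] i7,i8  mulh;sub  -- dual
[6] i9  st  -- no-port MEM/MEM
[7] i10,i11  st;beq  -- dual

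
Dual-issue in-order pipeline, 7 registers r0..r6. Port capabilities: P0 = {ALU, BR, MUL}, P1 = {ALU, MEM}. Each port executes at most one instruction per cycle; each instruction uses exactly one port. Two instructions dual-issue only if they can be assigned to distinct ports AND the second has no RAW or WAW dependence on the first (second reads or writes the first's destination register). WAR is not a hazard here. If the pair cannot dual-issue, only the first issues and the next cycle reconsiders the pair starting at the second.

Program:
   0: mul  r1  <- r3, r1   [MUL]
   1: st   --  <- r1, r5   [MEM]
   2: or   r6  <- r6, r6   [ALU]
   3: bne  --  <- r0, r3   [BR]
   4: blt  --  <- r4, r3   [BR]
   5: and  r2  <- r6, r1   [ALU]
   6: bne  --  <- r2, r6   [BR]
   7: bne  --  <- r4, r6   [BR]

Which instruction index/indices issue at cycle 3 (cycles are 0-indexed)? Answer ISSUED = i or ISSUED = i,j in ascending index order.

ISSUED = 4,5

c0: i0 mul.MUL  RAW r1
c1: i1&i2 st.MEM/or.ALU  dual
c2: i3 bne.BR  no-port BR/BR
c3: i4&i5 blt.BR/and.ALU  dual
c4: i6 bne.BR  no-port BR/BR
c5: i7 bne.BR  tail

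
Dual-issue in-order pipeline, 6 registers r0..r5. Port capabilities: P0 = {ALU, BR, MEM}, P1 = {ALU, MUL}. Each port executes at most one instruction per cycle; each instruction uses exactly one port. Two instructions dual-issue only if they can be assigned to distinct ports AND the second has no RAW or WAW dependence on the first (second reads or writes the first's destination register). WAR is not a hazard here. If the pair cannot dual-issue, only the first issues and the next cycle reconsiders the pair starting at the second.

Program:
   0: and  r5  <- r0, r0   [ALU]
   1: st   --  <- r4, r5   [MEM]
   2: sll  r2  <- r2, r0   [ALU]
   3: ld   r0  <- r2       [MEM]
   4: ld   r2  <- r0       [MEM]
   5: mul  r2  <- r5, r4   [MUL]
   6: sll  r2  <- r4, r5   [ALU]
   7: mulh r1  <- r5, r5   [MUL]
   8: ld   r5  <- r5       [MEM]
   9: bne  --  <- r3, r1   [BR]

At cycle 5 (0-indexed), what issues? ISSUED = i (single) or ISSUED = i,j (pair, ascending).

ISSUED = 6,7

0. and @i0  | RAW r5
1. st/sll @i1/i2  | 2-wide
2. ld @i3  | no-port MEM/MEM
3. ld @i4  | WAW r2
4. mul @i5  | WAW r2
5. sll/mulh @i6/i7  | 2-wide
6. ld @i8  | no-port MEM/BR
7. bne @i9  | tail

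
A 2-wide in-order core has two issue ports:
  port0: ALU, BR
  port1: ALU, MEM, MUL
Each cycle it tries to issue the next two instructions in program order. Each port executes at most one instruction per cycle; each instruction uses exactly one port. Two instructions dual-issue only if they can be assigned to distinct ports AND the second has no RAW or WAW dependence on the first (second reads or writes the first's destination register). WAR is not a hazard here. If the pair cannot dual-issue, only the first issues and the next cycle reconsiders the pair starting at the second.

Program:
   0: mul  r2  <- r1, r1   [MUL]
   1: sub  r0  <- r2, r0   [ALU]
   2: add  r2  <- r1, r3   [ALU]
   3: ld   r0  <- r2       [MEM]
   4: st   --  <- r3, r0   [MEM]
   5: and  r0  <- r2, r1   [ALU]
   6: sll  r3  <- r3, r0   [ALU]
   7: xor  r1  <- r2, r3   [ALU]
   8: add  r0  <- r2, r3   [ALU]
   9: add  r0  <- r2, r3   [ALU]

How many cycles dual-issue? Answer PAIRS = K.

c0: i0 mul  RAW r2
c1: i1&i2 sub/add  dual
c2: i3 ld  no-port MEM/MEM
c3: i4&i5 st/and  dual
c4: i6 sll  RAW r3
c5: i7&i8 xor/add  dual
c6: i9 add  tail

PAIRS = 3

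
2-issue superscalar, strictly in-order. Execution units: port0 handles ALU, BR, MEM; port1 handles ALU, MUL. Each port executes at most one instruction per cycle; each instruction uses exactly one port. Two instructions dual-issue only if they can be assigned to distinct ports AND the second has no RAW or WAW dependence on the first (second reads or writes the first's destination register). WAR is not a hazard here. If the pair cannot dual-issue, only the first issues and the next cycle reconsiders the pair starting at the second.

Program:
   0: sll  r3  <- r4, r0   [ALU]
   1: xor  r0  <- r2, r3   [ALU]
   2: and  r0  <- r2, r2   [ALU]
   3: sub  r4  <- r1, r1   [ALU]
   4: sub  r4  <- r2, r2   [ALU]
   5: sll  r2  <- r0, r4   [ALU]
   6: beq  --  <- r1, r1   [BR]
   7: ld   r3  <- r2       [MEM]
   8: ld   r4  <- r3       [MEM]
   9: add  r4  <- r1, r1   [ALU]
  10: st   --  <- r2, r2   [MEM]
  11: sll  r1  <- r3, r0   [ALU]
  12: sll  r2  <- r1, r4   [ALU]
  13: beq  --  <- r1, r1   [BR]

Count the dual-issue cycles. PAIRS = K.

[0] i0  sll.ALU  -- RAW r3
[1] i1  xor.ALU  -- WAW r0
[2] i2/i3  and.ALU;sub.ALU  -- pair
[3] i4  sub.ALU  -- RAW r4
[4] i5/i6  sll.ALU;beq.BR  -- pair
[5] i7  ld.MEM  -- no-port MEM/MEM
[6] i8  ld.MEM  -- WAW r4
[7] i9/i10  add.ALU;st.MEM  -- pair
[8] i11  sll.ALU  -- RAW r1
[9] i12/i13  sll.ALU;beq.BR  -- pair

PAIRS = 4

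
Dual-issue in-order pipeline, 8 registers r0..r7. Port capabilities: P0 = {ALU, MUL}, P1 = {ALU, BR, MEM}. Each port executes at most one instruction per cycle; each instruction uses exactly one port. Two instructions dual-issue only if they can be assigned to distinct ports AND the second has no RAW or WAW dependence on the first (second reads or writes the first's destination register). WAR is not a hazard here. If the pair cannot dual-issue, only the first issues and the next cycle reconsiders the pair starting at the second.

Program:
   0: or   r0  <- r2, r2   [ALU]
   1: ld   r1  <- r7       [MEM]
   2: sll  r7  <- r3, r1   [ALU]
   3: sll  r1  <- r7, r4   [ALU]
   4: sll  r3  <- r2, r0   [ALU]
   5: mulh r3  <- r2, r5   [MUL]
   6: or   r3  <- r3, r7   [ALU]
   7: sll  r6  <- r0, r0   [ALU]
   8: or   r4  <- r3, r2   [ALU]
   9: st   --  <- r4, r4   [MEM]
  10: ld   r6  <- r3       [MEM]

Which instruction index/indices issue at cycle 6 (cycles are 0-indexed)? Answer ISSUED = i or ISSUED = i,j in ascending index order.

c0: i0/i1 or.ALU+ld.MEM  pair
c1: i2 sll.ALU  RAW r7
c2: i3/i4 sll.ALU+sll.ALU  pair
c3: i5 mulh.MUL  RAW+WAW r3
c4: i6/i7 or.ALU+sll.ALU  pair
c5: i8 or.ALU  RAW r4
c6: i9 st.MEM  no-port MEM/MEM
c7: i10 ld.MEM  tail

ISSUED = 9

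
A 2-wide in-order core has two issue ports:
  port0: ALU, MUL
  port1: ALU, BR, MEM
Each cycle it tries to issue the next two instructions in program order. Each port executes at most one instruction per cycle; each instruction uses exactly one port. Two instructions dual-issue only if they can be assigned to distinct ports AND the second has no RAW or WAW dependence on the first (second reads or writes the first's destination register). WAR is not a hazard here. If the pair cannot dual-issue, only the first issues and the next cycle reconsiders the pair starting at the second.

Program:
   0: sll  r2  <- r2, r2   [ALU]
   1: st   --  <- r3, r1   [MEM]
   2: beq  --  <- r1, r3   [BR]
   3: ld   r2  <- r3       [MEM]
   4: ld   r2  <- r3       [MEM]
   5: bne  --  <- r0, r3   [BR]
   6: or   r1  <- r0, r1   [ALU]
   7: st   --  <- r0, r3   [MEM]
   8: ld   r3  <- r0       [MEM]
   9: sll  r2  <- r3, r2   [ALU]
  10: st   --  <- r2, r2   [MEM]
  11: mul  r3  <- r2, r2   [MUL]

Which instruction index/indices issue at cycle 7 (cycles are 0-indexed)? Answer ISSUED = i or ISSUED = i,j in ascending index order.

ISSUED = 9

#0 head=0: sll.ALU;st.MEM i0,i1 pair
#1 head=2: beq.BR i2 no-port BR/MEM
#2 head=3: ld.MEM i3 no-port MEM/MEM
#3 head=4: ld.MEM i4 no-port MEM/BR
#4 head=5: bne.BR;or.ALU i5,i6 pair
#5 head=7: st.MEM i7 no-port MEM/MEM
#6 head=8: ld.MEM i8 RAW r3
#7 head=9: sll.ALU i9 RAW r2
#8 head=10: st.MEM;mul.MUL i10,i11 pair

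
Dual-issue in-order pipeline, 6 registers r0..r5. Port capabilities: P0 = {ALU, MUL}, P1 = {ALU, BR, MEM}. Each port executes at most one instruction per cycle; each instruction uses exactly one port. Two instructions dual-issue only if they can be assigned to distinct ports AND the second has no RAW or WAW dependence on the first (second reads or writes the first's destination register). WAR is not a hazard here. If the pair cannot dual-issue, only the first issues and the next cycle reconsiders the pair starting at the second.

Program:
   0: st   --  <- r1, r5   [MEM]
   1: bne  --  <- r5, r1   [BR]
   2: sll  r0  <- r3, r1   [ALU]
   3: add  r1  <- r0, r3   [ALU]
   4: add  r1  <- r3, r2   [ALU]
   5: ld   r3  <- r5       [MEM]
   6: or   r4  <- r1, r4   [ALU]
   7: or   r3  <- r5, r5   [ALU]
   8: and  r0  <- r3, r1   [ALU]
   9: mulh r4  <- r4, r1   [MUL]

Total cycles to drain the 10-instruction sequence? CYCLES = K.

#0 head=0: st i0 no-port MEM/BR
#1 head=1: bne/sll i1+i2 pair
#2 head=3: add i3 WAW r1
#3 head=4: add/ld i4+i5 pair
#4 head=6: or/or i6+i7 pair
#5 head=8: and/mulh i8+i9 pair

CYCLES = 6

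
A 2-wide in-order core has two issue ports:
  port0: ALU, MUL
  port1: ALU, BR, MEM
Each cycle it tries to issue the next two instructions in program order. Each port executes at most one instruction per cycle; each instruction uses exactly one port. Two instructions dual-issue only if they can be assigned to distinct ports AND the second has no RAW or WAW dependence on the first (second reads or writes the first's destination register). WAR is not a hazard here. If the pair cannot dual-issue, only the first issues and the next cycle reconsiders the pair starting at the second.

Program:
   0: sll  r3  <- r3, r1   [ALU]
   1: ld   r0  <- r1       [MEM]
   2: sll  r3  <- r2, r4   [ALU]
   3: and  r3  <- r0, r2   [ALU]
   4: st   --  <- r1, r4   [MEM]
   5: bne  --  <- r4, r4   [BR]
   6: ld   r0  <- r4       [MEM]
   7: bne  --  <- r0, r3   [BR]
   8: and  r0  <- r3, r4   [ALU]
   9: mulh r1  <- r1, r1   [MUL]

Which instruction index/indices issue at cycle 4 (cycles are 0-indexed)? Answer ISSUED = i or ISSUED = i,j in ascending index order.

ISSUED = 6

t=0 i0/i1:sll/ld ; pair
t=1 i2:sll ; WAW r3
t=2 i3/i4:and/st ; pair
t=3 i5:bne ; no-port BR/MEM
t=4 i6:ld ; no-port MEM/BR
t=5 i7/i8:bne/and ; pair
t=6 i9:mulh ; tail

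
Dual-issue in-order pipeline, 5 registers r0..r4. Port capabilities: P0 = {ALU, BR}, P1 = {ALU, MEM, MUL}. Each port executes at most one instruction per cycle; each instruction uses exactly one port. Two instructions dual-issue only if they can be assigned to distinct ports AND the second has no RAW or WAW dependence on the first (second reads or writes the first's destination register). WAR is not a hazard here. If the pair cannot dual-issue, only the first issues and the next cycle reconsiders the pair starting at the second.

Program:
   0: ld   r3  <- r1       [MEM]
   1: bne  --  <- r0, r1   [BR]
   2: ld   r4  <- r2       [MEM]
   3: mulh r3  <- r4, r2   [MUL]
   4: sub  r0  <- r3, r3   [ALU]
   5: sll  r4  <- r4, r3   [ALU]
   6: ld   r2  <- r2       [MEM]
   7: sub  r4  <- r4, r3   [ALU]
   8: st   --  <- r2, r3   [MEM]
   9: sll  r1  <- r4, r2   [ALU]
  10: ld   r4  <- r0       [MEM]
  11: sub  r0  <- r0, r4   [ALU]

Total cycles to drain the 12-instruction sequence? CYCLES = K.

CYCLES = 8

  cy0 -> i0+i1 (ld bne) 2-wide
  cy1 -> i2 (ld) no-port MEM/MUL
  cy2 -> i3 (mulh) RAW r3
  cy3 -> i4+i5 (sub sll) 2-wide
  cy4 -> i6+i7 (ld sub) 2-wide
  cy5 -> i8+i9 (st sll) 2-wide
  cy6 -> i10 (ld) RAW r4
  cy7 -> i11 (sub) tail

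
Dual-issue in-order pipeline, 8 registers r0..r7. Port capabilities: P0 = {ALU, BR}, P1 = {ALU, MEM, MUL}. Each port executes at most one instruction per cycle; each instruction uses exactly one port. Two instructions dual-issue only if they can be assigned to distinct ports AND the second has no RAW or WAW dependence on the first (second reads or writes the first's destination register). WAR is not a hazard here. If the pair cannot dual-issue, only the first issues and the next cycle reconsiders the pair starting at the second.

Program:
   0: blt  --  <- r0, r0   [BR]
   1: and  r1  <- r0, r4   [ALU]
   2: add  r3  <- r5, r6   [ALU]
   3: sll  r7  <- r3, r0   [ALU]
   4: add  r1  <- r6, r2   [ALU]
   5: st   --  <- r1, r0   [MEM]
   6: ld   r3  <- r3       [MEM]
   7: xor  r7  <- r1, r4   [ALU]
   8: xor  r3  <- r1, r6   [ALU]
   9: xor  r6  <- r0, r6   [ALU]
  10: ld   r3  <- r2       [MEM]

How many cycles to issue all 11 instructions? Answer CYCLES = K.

CYCLES = 7

t=0 i0+i1:blt/and ; 2-wide
t=1 i2:add ; RAW r3
t=2 i3+i4:sll/add ; 2-wide
t=3 i5:st ; no-port MEM/MEM
t=4 i6+i7:ld/xor ; 2-wide
t=5 i8+i9:xor/xor ; 2-wide
t=6 i10:ld ; tail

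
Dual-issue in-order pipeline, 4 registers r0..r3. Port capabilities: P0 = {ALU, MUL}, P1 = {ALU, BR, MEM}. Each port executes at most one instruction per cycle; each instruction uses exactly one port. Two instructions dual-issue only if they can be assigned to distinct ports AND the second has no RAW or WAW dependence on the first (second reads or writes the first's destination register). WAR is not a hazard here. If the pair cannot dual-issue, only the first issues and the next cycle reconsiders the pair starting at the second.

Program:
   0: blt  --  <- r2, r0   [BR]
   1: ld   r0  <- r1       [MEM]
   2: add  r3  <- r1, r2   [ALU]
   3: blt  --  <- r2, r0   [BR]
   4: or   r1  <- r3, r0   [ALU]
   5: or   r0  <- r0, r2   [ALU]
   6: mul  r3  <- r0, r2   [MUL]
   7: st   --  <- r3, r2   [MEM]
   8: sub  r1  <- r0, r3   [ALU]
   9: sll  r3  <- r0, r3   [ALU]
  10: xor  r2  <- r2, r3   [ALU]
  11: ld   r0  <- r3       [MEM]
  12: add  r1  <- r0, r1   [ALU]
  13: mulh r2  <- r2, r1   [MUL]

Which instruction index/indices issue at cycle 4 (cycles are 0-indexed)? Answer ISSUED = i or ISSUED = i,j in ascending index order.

0. blt.BR @i0  | no-port BR/MEM
1. ld.MEM add.ALU @i1+i2  | 2-wide
2. blt.BR or.ALU @i3+i4  | 2-wide
3. or.ALU @i5  | RAW r0
4. mul.MUL @i6  | RAW r3
5. st.MEM sub.ALU @i7+i8  | 2-wide
6. sll.ALU @i9  | RAW r3
7. xor.ALU ld.MEM @i10+i11  | 2-wide
8. add.ALU @i12  | RAW r1
9. mulh.MUL @i13  | tail

ISSUED = 6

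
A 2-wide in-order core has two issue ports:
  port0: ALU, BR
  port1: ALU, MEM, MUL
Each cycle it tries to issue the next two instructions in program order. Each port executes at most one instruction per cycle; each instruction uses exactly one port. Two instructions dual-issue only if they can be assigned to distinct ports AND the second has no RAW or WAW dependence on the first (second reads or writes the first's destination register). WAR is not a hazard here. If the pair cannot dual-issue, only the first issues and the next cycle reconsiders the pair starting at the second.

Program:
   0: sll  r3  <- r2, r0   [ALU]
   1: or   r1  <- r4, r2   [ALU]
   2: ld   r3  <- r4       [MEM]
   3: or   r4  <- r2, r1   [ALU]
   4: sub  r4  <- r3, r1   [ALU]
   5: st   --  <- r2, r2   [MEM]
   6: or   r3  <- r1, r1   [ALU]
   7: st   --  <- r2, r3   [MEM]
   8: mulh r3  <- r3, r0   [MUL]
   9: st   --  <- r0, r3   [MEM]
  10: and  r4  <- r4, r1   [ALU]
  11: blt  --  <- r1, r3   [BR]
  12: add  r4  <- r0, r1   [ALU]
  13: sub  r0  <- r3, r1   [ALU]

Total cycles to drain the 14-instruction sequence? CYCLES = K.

t=0 i0&i1:sll.ALU or.ALU ; dual
t=1 i2&i3:ld.MEM or.ALU ; dual
t=2 i4&i5:sub.ALU st.MEM ; dual
t=3 i6:or.ALU ; RAW r3
t=4 i7:st.MEM ; no-port MEM/MUL
t=5 i8:mulh.MUL ; no-port MUL/MEM
t=6 i9&i10:st.MEM and.ALU ; dual
t=7 i11&i12:blt.BR add.ALU ; dual
t=8 i13:sub.ALU ; tail

CYCLES = 9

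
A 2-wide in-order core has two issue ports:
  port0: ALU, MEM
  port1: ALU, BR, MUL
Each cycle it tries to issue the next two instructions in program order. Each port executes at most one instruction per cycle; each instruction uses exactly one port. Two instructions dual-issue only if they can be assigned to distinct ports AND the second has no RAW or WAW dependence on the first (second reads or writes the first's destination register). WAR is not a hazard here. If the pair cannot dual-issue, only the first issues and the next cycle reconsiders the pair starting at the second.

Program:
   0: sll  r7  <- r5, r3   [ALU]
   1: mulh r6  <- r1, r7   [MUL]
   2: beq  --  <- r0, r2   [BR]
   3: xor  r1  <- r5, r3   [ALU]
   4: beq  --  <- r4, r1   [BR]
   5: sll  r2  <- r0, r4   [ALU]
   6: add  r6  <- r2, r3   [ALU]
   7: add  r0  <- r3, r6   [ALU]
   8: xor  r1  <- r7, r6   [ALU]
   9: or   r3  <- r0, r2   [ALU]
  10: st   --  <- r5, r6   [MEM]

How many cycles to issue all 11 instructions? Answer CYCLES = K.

[0] i0  sll.ALU  -- RAW r7
[1] i1  mulh.MUL  -- no-port MUL/BR
[2] i2&i3  beq.BR+xor.ALU  -- dual
[3] i4&i5  beq.BR+sll.ALU  -- dual
[4] i6  add.ALU  -- RAW r6
[5] i7&i8  add.ALU+xor.ALU  -- dual
[6] i9&i10  or.ALU+st.MEM  -- dual

CYCLES = 7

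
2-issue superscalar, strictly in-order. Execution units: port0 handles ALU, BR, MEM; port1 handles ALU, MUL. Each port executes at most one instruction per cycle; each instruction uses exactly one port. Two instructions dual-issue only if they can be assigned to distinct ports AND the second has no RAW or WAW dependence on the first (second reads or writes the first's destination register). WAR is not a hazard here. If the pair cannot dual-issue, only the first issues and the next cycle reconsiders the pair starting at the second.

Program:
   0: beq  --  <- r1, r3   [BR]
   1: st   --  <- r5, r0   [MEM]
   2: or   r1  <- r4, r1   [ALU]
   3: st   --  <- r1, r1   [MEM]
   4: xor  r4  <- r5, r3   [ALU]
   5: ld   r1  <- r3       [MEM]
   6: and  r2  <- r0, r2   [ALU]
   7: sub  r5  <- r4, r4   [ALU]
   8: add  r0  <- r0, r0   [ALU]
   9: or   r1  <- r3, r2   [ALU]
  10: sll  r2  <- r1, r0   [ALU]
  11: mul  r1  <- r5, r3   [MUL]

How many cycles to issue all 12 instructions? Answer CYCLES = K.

#0 head=0: beq.BR i0 no-port BR/MEM
#1 head=1: st.MEM or.ALU i1/i2 pair
#2 head=3: st.MEM xor.ALU i3/i4 pair
#3 head=5: ld.MEM and.ALU i5/i6 pair
#4 head=7: sub.ALU add.ALU i7/i8 pair
#5 head=9: or.ALU i9 RAW r1
#6 head=10: sll.ALU mul.MUL i10/i11 pair

CYCLES = 7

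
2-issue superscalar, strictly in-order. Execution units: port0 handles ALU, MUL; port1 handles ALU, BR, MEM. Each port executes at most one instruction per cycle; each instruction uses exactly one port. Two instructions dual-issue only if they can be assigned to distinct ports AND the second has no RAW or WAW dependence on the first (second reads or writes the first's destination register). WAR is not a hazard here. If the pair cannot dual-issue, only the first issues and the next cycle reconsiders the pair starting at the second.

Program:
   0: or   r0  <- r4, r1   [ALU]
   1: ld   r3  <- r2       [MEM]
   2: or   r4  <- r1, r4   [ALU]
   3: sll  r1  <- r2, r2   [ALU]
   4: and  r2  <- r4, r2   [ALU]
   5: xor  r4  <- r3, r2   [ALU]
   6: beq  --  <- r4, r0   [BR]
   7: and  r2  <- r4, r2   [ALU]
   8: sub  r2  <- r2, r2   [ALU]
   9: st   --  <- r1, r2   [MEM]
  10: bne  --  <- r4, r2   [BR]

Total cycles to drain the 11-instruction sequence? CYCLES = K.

CYCLES = 8

0. or ld @i0/i1  | 2-wide
1. or sll @i2/i3  | 2-wide
2. and @i4  | RAW r2
3. xor @i5  | RAW r4
4. beq and @i6/i7  | 2-wide
5. sub @i8  | RAW r2
6. st @i9  | no-port MEM/BR
7. bne @i10  | tail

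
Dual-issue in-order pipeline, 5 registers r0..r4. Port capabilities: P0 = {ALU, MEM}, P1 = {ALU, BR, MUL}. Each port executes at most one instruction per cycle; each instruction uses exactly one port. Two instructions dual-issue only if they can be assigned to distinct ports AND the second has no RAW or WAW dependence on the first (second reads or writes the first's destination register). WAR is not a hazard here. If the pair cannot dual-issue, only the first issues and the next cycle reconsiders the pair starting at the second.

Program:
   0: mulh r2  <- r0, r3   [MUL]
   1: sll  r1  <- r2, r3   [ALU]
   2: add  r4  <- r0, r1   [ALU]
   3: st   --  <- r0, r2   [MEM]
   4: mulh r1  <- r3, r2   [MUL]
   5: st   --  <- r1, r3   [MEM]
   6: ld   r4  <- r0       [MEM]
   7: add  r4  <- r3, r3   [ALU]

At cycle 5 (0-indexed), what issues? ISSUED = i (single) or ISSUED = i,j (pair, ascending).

[0] i0  mulh  -- RAW r2
[1] i1  sll  -- RAW r1
[2] i2&i3  add/st  -- dual
[3] i4  mulh  -- RAW r1
[4] i5  st  -- no-port MEM/MEM
[5] i6  ld  -- WAW r4
[6] i7  add  -- tail

ISSUED = 6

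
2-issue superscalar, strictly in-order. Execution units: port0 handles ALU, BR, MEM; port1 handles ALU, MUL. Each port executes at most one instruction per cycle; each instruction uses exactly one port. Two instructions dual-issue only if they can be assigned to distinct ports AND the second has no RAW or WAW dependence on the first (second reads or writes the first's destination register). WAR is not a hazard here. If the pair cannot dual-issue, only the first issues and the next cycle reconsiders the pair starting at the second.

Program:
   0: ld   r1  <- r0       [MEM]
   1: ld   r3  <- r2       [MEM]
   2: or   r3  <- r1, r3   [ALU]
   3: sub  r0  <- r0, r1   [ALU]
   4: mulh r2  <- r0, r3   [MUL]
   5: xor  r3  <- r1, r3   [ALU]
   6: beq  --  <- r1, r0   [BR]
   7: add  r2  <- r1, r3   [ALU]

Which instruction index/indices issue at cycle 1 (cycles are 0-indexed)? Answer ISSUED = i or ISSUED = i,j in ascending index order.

t=0 i0:ld ; no-port MEM/MEM
t=1 i1:ld ; RAW+WAW r3
t=2 i2+i3:or sub ; pair
t=3 i4+i5:mulh xor ; pair
t=4 i6+i7:beq add ; pair

ISSUED = 1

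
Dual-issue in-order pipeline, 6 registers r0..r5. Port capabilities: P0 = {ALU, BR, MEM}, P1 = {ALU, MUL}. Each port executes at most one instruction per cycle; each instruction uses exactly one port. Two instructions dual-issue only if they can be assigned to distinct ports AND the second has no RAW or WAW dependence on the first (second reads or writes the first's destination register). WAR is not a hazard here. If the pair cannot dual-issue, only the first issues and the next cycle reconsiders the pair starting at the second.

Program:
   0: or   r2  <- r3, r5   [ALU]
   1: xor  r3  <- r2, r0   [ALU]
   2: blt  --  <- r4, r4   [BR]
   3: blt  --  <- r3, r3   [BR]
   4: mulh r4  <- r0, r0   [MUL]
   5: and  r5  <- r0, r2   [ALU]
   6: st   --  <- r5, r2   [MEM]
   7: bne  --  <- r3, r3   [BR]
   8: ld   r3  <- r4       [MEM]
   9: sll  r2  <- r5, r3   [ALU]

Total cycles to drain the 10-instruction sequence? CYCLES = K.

[0] i0  or  -- RAW r2
[1] i1,i2  xor/blt  -- pair
[2] i3,i4  blt/mulh  -- pair
[3] i5  and  -- RAW r5
[4] i6  st  -- no-port MEM/BR
[5] i7  bne  -- no-port BR/MEM
[6] i8  ld  -- RAW r3
[7] i9  sll  -- tail

CYCLES = 8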